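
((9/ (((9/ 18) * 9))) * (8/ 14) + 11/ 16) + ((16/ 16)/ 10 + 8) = 5561/ 560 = 9.93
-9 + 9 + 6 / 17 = 6 / 17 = 0.35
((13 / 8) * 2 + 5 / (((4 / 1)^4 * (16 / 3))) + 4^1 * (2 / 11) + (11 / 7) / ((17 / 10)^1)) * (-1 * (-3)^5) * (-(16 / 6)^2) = -8476.37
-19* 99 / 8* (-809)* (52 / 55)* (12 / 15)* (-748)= -2690416872 / 25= -107616674.88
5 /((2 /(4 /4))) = 5 /2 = 2.50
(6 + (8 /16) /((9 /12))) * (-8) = -160 /3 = -53.33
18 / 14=9 / 7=1.29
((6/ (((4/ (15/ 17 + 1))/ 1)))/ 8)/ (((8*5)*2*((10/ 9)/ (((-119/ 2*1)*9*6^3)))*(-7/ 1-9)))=45927/ 1600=28.70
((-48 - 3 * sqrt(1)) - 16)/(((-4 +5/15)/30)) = 548.18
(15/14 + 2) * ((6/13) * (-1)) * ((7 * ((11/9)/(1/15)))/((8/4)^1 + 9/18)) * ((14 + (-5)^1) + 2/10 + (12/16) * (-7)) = -37367/130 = -287.44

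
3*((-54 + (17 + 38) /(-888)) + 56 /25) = -1150447 /7400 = -155.47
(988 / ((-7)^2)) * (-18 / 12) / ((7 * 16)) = -741 / 2744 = -0.27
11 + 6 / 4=25 / 2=12.50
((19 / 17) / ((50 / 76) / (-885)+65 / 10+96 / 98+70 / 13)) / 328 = 40702389 / 153655105336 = 0.00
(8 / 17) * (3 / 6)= 4 / 17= 0.24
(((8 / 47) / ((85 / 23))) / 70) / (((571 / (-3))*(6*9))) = -0.00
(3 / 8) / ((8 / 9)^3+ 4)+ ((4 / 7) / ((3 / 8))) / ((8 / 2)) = 265319 / 575904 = 0.46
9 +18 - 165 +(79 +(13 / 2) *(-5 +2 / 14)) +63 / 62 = -38867 / 434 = -89.56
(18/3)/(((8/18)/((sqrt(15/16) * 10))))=135 * sqrt(15)/4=130.71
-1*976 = -976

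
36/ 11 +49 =575/ 11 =52.27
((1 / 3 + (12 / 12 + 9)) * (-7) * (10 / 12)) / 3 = -1085 / 54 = -20.09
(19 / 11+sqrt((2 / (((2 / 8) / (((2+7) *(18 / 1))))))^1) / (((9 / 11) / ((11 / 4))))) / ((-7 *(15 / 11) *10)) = -9 / 7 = -1.29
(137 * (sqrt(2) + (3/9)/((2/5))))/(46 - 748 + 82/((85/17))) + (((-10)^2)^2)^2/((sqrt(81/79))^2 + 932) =162486947546675/1516046712 - 685 * sqrt(2)/3428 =107177.78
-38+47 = 9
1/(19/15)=15/19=0.79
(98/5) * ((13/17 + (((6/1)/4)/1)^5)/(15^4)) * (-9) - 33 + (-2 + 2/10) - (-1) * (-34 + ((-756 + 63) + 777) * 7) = 3971657197/7650000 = 519.17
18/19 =0.95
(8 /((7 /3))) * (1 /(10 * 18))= 2 /105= 0.02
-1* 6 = -6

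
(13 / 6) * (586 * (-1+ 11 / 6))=19045 / 18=1058.06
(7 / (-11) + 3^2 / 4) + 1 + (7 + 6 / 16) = 879 / 88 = 9.99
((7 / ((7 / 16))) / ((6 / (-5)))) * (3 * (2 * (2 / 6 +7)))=-1760 / 3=-586.67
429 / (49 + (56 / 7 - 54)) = 143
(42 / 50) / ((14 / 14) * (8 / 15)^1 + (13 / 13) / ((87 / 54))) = 1827 / 2510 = 0.73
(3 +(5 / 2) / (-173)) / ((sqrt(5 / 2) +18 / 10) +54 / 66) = 8181360 / 4558031 - 3124825 *sqrt(10) / 9116062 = 0.71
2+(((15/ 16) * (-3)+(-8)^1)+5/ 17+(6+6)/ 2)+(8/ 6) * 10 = 8825/ 816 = 10.81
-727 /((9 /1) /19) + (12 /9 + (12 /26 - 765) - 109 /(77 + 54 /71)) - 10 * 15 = -1582197157 /645957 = -2449.38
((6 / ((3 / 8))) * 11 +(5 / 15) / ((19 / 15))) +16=3653 / 19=192.26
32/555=0.06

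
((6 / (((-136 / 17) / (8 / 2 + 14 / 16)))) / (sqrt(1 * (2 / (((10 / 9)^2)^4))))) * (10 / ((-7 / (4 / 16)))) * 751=30509375 * sqrt(2) / 40824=1056.90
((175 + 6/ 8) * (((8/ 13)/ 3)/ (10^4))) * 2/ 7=703/ 682500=0.00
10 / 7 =1.43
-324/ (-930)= 54/ 155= 0.35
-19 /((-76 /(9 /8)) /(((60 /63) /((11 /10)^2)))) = 375 /1694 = 0.22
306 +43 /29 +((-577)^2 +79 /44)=425212043 /1276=333238.28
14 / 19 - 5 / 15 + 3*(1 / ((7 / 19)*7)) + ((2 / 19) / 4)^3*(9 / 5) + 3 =184183523 / 40330920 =4.57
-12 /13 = -0.92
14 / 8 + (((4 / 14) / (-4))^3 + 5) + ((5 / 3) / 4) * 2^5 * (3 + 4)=823883 / 8232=100.08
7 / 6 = 1.17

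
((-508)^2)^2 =66597028096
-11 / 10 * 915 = -2013 / 2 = -1006.50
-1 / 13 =-0.08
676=676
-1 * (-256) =256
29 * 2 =58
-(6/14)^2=-9/49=-0.18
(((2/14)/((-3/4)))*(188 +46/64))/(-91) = 2013/5096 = 0.40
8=8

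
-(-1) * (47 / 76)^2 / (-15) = -2209 / 86640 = -0.03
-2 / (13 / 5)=-10 / 13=-0.77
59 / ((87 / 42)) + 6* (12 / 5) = 6218 / 145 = 42.88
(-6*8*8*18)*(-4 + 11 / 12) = 21312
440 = 440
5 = 5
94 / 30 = 47 / 15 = 3.13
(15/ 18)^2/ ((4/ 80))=125/ 9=13.89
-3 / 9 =-1 / 3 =-0.33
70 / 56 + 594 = 2381 / 4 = 595.25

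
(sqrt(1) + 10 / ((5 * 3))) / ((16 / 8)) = 5 / 6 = 0.83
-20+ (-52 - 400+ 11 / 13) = -471.15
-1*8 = -8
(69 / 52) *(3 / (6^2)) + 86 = 86.11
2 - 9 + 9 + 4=6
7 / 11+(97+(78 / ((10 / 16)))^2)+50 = 4323736 / 275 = 15722.68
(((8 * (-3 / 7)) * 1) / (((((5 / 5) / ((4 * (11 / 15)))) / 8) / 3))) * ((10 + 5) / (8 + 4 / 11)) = -69696 / 161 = -432.89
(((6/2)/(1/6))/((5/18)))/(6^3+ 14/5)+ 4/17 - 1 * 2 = -13656/9299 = -1.47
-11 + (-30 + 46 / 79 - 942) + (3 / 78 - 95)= -2212937 / 2054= -1077.38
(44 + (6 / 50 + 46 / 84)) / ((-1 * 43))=-46901 / 45150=-1.04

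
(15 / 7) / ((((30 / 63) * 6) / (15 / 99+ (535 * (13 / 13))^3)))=1263325595 / 11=114847781.36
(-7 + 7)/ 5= 0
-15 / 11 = -1.36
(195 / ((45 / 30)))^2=16900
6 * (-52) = -312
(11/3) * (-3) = -11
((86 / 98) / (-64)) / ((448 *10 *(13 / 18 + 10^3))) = -387 / 126534840320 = -0.00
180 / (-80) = -9 / 4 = -2.25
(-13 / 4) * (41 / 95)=-533 / 380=-1.40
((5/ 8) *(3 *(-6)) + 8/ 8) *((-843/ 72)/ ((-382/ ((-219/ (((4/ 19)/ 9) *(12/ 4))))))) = 47938881/ 48896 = 980.43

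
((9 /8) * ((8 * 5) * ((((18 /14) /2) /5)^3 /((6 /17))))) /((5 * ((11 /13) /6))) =1449981 /3773000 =0.38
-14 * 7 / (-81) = 98 / 81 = 1.21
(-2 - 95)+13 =-84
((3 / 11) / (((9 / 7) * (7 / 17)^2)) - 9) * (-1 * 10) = 17900 / 231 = 77.49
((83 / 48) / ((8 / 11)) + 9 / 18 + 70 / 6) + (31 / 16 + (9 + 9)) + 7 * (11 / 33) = 14137 / 384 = 36.82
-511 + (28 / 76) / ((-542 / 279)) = -5264231 / 10298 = -511.19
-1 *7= -7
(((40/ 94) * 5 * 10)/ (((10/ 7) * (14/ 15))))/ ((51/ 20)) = 5000/ 799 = 6.26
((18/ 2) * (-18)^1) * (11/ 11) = -162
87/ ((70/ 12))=522/ 35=14.91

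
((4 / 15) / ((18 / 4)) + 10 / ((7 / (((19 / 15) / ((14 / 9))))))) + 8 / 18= 11027 / 6615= 1.67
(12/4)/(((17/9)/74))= 1998/17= 117.53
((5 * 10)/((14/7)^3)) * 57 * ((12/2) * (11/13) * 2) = 47025/13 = 3617.31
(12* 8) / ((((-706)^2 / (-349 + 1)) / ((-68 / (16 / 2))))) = 70992 / 124609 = 0.57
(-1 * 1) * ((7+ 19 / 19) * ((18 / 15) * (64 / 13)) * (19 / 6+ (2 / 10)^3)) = -1219072 / 8125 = -150.04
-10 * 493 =-4930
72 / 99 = 8 / 11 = 0.73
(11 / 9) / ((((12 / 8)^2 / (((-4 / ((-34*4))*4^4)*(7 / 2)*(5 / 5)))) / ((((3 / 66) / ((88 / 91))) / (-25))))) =-10192 / 378675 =-0.03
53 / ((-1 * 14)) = -53 / 14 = -3.79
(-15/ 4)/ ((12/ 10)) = -25/ 8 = -3.12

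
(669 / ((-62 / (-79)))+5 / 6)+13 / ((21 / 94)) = 593360 / 651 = 911.46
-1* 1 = -1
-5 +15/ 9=-10/ 3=-3.33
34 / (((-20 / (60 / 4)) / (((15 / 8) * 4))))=-765 / 4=-191.25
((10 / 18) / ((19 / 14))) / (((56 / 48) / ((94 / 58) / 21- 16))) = -5.59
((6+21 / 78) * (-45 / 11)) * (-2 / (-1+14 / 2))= 2445 / 286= 8.55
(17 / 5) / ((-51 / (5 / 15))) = -1 / 45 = -0.02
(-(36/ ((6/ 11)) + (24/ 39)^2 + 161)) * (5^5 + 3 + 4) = -120353364/ 169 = -712150.08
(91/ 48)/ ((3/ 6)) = 91/ 24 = 3.79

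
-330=-330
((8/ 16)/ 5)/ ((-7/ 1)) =-1/ 70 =-0.01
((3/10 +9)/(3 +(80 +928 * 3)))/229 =93/6565430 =0.00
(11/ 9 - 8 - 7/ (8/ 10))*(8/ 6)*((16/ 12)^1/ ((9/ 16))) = -35776/ 729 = -49.08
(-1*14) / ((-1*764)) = 7 / 382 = 0.02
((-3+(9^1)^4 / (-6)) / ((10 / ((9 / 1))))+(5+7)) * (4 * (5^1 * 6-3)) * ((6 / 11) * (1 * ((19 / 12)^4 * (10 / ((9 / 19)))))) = -16092167401 / 2112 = -7619397.44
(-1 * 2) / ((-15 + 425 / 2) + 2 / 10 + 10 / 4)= -10 / 1001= -0.01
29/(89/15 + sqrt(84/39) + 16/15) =13/3 -2 * sqrt(91)/21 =3.42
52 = 52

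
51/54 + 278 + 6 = 5129/18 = 284.94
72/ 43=1.67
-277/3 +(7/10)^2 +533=132347/300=441.16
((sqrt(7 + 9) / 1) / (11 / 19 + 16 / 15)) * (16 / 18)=3040 / 1407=2.16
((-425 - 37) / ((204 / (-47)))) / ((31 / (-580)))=-1991.48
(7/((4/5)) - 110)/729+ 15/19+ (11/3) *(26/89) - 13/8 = 11779/121752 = 0.10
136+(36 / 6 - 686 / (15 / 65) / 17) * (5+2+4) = -87796 / 51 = -1721.49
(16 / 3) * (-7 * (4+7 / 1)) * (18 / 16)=-462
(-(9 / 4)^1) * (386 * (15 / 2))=-26055 / 4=-6513.75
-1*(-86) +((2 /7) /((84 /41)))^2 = 7435177 /86436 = 86.02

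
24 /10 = 12 /5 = 2.40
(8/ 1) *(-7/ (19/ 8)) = -448/ 19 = -23.58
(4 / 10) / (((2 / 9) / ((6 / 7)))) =54 / 35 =1.54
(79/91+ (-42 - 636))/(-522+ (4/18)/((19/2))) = 1.30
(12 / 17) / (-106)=-0.01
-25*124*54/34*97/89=-8118900/1513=-5366.09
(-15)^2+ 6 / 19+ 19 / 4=17485 / 76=230.07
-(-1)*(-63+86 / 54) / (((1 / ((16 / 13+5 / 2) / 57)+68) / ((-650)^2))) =-33974492500 / 109053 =-311541.11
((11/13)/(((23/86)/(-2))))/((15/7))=-13244/4485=-2.95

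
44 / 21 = 2.10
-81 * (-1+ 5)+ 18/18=-323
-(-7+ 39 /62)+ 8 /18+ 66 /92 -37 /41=6.63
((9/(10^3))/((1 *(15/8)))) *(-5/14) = -3/1750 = -0.00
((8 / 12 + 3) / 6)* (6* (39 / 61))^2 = 33462 / 3721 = 8.99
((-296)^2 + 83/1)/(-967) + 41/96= -8379457/92832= -90.26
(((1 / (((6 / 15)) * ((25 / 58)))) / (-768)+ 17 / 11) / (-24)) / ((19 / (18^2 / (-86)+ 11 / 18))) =8352617 / 784650240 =0.01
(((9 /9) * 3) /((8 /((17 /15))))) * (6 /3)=17 /20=0.85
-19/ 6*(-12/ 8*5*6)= 285/ 2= 142.50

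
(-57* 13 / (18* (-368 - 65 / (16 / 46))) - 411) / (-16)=5472299 / 213072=25.68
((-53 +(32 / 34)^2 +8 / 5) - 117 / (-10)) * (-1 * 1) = 112173 / 2890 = 38.81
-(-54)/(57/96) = 1728/19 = 90.95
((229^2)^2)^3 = 20798201815902925734870098641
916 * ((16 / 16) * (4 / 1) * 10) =36640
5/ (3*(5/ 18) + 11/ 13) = 390/ 131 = 2.98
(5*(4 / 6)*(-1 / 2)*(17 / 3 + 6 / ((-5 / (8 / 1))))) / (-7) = -59 / 63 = -0.94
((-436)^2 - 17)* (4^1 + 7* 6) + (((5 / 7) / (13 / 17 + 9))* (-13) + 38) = 10160145759 / 1162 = 8743671.05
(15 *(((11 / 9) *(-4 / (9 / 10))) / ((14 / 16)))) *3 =-17600 / 63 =-279.37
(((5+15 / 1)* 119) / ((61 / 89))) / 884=3115 / 793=3.93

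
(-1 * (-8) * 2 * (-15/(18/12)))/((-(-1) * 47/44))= -7040/47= -149.79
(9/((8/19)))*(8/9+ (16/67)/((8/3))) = 5605/268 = 20.91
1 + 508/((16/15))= 1909/4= 477.25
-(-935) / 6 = 935 / 6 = 155.83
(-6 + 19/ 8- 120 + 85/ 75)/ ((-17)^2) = -14699/ 34680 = -0.42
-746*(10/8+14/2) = -12309/2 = -6154.50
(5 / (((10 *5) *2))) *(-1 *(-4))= 1 / 5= 0.20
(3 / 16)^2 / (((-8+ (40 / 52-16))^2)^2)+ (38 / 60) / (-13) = -20229738381557 / 415243027230720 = -0.05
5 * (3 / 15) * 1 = 1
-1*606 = -606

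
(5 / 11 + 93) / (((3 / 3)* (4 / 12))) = 3084 / 11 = 280.36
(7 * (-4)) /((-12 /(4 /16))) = 7 /12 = 0.58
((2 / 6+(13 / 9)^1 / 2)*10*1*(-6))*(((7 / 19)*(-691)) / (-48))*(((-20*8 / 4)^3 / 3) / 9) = 796213.99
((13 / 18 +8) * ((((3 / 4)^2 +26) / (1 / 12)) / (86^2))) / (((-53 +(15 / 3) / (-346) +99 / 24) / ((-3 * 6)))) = 34630275 / 250217774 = 0.14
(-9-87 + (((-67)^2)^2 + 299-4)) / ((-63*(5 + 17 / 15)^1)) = -3598450 / 69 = -52151.45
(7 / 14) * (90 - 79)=5.50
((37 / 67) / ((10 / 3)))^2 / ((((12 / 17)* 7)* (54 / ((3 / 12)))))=0.00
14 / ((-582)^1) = -0.02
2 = 2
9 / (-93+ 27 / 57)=-57 / 586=-0.10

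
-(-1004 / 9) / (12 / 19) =4769 / 27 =176.63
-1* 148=-148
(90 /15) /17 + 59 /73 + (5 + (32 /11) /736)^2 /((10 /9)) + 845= 345025364752 /397175845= 868.70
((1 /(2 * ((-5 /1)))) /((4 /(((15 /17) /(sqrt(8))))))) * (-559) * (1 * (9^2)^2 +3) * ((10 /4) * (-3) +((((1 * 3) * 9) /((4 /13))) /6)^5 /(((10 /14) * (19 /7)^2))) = 20693762166785429007 * sqrt(2) /8043888640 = 3638215348.64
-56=-56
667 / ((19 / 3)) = 2001 / 19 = 105.32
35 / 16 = 2.19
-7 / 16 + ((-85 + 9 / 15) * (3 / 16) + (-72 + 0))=-7061 / 80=-88.26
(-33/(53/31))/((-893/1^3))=1023/47329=0.02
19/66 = 0.29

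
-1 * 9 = -9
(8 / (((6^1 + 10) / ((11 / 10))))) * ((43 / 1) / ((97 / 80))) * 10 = 18920 / 97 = 195.05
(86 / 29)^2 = 7396 / 841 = 8.79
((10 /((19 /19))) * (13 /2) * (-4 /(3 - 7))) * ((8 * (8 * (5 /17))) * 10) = 208000 /17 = 12235.29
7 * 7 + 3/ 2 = 101/ 2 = 50.50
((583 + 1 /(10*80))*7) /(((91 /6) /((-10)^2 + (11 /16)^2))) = 2768376951 /102400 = 27034.93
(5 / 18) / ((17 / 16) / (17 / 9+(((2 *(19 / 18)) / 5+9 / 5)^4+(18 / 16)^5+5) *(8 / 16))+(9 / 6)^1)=7517442377 / 42238868823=0.18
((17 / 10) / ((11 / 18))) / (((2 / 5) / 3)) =459 / 22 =20.86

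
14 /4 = 7 /2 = 3.50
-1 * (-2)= 2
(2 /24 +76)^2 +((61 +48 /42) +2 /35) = 4212629 /720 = 5850.87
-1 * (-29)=29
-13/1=-13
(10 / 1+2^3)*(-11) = -198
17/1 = 17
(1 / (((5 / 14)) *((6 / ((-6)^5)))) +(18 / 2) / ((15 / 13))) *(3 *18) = -195534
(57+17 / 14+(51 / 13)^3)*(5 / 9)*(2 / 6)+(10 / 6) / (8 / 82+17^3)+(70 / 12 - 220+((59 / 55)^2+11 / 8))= -383942097361883017 / 2024167613668200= -189.68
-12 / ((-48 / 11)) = 11 / 4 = 2.75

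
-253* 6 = -1518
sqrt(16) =4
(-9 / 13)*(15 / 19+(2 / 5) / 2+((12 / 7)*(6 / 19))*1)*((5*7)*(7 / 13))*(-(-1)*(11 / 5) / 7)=-6.28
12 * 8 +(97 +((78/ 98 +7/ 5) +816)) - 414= 146313/ 245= 597.20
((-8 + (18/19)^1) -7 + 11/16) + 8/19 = -3935/304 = -12.94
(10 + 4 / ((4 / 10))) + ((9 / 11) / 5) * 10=238 / 11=21.64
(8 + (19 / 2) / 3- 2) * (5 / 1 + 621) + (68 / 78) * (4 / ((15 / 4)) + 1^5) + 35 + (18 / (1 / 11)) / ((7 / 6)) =24344158 / 4095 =5944.85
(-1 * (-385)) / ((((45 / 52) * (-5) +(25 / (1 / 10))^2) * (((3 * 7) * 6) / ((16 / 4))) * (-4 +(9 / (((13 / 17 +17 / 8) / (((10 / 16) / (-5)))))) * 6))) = -74932 / 2427581925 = -0.00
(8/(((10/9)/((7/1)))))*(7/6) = 294/5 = 58.80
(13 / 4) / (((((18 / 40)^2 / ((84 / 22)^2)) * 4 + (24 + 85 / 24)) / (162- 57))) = 20065500 / 1622717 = 12.37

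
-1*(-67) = 67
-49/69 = -0.71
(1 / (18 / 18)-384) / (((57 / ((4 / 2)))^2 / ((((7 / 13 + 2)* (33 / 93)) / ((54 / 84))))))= -2595208 / 3928041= -0.66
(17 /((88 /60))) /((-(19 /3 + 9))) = -765 /1012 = -0.76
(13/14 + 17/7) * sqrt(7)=47 * sqrt(7)/14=8.88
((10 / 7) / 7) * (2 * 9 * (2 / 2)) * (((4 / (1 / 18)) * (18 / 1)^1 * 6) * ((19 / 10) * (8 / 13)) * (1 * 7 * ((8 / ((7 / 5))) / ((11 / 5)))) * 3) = 12765081600 / 7007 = 1821761.32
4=4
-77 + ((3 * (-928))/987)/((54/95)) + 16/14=-717919/8883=-80.82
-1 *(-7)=7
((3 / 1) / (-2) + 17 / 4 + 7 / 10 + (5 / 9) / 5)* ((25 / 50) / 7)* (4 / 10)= 641 / 6300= 0.10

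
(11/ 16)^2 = 121/ 256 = 0.47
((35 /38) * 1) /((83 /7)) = 245 /3154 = 0.08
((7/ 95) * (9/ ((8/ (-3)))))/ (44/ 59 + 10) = -11151/ 481840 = -0.02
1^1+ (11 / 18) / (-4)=61 / 72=0.85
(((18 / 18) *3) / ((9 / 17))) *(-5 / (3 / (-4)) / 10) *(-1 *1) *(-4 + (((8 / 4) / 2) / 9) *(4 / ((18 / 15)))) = 3332 / 243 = 13.71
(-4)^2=16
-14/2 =-7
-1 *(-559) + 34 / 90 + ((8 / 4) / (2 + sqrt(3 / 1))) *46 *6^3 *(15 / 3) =8967572 / 45 - 99360 *sqrt(3) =27182.81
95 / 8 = 11.88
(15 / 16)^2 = 225 / 256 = 0.88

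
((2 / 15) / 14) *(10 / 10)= 1 / 105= 0.01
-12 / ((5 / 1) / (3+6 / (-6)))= -24 / 5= -4.80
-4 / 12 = -1 / 3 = -0.33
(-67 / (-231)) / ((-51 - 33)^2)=67 / 1629936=0.00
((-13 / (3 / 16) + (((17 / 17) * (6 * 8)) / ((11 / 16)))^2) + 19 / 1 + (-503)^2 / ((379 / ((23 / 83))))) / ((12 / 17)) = 486199166983 / 68513346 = 7096.42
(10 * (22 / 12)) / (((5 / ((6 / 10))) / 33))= 363 / 5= 72.60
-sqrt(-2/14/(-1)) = -sqrt(7)/7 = -0.38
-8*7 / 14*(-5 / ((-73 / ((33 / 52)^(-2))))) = -0.68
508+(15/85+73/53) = 459108/901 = 509.55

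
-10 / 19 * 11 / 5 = -22 / 19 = -1.16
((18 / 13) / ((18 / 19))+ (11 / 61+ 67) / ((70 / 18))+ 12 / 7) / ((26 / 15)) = 1702833 / 144326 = 11.80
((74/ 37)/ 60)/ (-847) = -1/ 25410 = -0.00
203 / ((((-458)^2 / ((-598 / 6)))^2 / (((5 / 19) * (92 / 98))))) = 0.00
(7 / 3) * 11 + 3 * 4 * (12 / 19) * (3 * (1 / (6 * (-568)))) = 25.66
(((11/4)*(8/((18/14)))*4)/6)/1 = 308/27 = 11.41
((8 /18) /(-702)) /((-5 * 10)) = 1 /78975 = 0.00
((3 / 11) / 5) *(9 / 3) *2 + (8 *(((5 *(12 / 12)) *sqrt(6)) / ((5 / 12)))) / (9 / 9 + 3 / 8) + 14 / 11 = 8 / 5 + 768 *sqrt(6) / 11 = 172.62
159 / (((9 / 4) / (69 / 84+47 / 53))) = 845 / 7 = 120.71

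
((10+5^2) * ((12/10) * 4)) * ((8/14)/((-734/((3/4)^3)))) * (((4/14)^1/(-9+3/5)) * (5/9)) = 75/71932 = 0.00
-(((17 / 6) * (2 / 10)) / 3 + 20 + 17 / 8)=-8033 / 360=-22.31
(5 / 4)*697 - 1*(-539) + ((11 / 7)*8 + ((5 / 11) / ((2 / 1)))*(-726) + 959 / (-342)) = 6009023 / 4788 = 1255.02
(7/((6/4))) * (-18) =-84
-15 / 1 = -15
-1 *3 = -3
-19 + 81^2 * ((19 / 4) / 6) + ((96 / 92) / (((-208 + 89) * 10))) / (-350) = 99150219923 / 19159000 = 5175.13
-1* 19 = -19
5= 5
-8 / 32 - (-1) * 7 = 27 / 4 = 6.75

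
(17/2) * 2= 17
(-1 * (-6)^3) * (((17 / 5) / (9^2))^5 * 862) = 9791333872 / 403563009375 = 0.02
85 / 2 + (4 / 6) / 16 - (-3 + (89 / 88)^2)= 1034261 / 23232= 44.52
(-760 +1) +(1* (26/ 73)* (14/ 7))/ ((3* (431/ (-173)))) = -71650247/ 94389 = -759.10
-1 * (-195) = 195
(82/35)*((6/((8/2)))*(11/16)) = 1353/560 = 2.42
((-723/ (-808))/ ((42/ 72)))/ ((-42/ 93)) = -67239/ 19796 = -3.40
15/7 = 2.14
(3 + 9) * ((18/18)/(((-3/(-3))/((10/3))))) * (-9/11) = -360/11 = -32.73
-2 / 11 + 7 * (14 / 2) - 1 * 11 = 416 / 11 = 37.82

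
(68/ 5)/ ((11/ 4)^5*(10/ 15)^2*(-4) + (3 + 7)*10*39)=39168/ 10426745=0.00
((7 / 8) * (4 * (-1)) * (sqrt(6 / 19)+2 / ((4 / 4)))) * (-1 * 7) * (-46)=-2254 - 1127 * sqrt(114) / 19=-2887.32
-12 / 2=-6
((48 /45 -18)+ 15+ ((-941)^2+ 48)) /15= 59035.14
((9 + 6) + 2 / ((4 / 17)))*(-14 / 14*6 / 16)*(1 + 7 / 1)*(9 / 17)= -1269 / 34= -37.32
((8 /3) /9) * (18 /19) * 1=16 /57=0.28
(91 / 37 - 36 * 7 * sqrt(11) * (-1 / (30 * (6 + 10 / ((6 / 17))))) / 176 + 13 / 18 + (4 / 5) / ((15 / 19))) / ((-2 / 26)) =-908011 / 16650 - 819 * sqrt(11) / 45320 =-54.60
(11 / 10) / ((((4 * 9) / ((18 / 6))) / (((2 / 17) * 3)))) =11 / 340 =0.03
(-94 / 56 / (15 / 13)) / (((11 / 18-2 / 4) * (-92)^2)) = -1833 / 1184960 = -0.00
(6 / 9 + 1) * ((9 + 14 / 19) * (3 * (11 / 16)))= 33.47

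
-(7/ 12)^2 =-0.34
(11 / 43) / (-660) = -1 / 2580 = -0.00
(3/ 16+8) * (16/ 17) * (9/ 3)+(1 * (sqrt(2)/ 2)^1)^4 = 1589/ 68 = 23.37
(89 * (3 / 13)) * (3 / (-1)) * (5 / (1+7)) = -4005 / 104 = -38.51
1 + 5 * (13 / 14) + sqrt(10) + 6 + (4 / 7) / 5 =sqrt(10) + 823 / 70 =14.92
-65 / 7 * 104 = -6760 / 7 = -965.71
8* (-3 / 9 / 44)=-2 / 33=-0.06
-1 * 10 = -10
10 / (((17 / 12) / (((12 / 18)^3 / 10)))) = 32 / 153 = 0.21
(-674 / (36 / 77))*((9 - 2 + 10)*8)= -1764532 / 9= -196059.11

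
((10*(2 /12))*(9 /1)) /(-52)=-15 /52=-0.29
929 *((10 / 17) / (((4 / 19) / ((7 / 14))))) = 88255 / 68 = 1297.87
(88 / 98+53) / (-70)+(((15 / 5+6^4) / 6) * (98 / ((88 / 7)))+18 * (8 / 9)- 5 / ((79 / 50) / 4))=20152759479 / 11922680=1690.29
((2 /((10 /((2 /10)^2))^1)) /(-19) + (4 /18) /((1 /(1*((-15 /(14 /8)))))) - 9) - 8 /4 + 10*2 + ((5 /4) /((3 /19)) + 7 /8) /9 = 28985363 /3591000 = 8.07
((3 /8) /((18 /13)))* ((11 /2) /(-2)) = -143 /192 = -0.74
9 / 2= 4.50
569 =569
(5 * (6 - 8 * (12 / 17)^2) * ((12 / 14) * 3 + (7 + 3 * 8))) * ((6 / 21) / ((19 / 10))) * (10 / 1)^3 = 13677000000 / 269059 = 50832.72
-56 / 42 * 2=-8 / 3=-2.67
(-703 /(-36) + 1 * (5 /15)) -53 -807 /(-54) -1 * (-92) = 2657 /36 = 73.81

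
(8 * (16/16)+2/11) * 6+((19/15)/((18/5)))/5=49.16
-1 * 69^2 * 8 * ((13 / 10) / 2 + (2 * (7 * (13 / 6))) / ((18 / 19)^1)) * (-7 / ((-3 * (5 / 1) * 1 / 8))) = -1045193968 / 225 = -4645306.52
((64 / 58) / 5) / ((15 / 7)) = 224 / 2175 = 0.10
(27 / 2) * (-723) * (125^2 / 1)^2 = -4765869140625 / 2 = -2382934570312.50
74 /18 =37 /9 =4.11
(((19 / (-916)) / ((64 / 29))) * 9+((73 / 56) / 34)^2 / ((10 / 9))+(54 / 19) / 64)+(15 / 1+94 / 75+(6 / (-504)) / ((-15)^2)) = 345269483365363 / 21293975001600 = 16.21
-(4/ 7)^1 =-4/ 7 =-0.57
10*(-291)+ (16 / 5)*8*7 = -2730.80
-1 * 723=-723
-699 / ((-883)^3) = 699 / 688465387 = 0.00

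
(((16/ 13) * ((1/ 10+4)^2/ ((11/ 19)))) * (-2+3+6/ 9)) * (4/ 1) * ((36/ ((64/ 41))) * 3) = 16483.20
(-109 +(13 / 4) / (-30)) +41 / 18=-38459 / 360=-106.83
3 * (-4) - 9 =-21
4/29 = 0.14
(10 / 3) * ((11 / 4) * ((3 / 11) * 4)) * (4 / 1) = 40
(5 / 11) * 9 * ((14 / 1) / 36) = 35 / 22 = 1.59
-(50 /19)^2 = -2500 /361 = -6.93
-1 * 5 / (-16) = 0.31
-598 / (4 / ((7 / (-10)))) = 104.65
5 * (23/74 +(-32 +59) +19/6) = 16915/111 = 152.39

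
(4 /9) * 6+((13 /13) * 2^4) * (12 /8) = 80 /3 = 26.67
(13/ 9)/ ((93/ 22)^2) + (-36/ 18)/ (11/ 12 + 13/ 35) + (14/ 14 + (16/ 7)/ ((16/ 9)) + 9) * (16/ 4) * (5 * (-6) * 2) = -798877037036/ 294783867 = -2710.04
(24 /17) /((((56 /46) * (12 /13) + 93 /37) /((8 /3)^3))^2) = 256670368268288 /6688820686851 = 38.37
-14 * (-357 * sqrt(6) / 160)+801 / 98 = 801 / 98+2499 * sqrt(6) / 80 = 84.69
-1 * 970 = -970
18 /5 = 3.60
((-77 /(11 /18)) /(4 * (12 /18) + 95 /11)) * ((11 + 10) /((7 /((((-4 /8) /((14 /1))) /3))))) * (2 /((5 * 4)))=297 /7460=0.04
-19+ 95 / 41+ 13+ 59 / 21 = -752 / 861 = -0.87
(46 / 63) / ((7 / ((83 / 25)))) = 3818 / 11025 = 0.35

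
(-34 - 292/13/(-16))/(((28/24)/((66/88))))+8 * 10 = 42985/728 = 59.05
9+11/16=9.69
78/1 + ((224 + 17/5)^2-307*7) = 1240994/25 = 49639.76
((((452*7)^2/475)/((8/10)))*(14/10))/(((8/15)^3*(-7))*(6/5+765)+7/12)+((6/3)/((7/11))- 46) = -30663660900/347584993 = -88.22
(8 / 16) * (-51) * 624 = -15912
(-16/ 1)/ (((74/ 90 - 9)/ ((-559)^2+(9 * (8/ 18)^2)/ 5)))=14061661/ 23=611376.57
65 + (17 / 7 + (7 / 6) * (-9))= 56.93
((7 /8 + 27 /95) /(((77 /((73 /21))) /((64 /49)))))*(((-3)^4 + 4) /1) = 8746568 /1505427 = 5.81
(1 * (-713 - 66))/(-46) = 16.93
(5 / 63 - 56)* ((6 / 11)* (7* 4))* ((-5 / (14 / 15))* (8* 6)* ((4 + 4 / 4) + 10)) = 253656000 / 77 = 3294233.77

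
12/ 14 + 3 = 27/ 7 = 3.86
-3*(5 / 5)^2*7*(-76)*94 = 150024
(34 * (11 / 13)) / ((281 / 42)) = 15708 / 3653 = 4.30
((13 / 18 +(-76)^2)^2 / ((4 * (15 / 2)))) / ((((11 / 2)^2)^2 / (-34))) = -735219288548 / 17788815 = -41330.43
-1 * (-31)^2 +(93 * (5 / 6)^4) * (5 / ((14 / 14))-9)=-1140.40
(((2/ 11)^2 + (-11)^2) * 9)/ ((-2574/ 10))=-73225/ 17303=-4.23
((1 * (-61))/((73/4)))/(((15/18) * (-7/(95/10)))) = 13908/2555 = 5.44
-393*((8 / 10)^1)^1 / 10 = -786 / 25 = -31.44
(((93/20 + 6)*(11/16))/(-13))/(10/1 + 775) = -2343/3265600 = -0.00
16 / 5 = 3.20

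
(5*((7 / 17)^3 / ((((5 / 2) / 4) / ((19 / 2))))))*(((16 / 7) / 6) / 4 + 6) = 476672 / 14739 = 32.34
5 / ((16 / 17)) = 85 / 16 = 5.31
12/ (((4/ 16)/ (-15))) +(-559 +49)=-1230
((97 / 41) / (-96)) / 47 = -97 / 184992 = -0.00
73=73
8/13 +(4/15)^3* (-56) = -19592/43875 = -0.45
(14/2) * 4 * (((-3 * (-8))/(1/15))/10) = 1008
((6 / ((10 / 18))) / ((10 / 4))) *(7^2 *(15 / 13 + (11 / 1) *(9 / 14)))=1741.13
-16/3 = -5.33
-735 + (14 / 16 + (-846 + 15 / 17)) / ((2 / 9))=-1233273 / 272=-4534.09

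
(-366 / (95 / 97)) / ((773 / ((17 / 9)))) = -201178 / 220305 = -0.91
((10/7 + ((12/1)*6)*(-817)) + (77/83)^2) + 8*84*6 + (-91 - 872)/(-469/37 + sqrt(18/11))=-6318835555539800/115490661167 + 3955041*sqrt(22)/2394929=-54705.21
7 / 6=1.17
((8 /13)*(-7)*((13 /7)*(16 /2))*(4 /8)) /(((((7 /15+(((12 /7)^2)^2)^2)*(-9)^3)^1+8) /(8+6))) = 12913154240 /1576858616381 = 0.01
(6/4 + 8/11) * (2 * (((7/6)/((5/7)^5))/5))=5764801/1031250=5.59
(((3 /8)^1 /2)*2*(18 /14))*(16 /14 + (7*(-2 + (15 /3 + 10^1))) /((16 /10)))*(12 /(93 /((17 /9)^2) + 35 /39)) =2966177799 /238259168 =12.45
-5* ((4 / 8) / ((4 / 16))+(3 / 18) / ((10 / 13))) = -133 / 12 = -11.08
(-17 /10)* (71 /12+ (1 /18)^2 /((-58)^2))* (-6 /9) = 6.71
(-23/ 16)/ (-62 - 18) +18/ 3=7703/ 1280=6.02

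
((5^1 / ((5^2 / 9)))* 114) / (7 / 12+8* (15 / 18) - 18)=-4104 / 215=-19.09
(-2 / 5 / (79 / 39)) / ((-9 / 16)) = 416 / 1185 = 0.35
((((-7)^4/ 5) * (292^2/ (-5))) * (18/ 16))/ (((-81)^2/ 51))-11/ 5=-435040951/ 6075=-71611.68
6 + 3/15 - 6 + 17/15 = 4/3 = 1.33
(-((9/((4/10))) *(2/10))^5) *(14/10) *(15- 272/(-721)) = -654676263/16480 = -39725.50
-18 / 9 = -2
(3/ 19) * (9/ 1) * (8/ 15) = 72/ 95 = 0.76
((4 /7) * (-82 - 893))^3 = -59319000000 /343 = -172941690.96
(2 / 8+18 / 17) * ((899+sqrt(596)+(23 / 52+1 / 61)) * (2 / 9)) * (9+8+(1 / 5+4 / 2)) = 2848 * sqrt(149) / 255+1015697548 / 202215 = 5159.19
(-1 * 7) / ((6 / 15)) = -35 / 2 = -17.50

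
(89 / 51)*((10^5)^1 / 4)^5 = 869140625000000000000000 / 51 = 17041973039215686274509.80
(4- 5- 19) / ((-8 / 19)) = 95 / 2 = 47.50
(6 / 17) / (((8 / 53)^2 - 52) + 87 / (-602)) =-0.01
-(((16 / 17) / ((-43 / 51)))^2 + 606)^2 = -1260675348804 / 3418801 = -368747.80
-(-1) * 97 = 97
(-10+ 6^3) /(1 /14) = 2884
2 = 2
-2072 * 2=-4144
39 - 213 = -174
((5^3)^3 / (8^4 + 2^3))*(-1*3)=-1953125 / 1368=-1427.72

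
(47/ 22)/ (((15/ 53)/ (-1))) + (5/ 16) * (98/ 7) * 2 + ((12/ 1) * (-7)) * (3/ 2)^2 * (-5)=624493/ 660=946.20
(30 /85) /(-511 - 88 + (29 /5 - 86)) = -5 /9622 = -0.00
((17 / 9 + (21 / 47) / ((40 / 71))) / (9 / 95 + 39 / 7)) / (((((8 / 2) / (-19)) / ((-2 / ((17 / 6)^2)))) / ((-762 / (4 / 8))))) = -14563437091 / 17060248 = -853.65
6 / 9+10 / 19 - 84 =-4720 / 57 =-82.81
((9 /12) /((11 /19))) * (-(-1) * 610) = 17385 /22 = 790.23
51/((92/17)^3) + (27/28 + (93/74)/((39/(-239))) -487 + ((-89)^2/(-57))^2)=160297178930314325/8518366269504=18817.83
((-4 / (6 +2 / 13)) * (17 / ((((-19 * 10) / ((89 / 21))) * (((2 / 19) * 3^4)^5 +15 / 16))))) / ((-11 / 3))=-5126567498 / 3436646202984225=-0.00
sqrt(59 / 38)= sqrt(2242) / 38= 1.25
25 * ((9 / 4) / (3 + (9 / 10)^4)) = 187500 / 12187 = 15.39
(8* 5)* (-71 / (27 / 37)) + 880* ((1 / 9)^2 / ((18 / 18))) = -314360 / 81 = -3880.99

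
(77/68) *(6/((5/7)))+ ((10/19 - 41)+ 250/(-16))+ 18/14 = -4097041/90440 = -45.30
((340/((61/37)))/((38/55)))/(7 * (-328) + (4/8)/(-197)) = -5452172/41938415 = -0.13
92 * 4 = 368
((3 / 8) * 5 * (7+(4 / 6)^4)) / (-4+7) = 2915 / 648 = 4.50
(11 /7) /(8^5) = 11 /229376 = 0.00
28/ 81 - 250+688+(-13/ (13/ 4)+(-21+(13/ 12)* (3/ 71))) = 9509657/ 23004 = 413.39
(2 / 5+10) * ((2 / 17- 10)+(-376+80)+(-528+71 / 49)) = -36057684 / 4165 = -8657.31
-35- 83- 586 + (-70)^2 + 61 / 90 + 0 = 377701 / 90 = 4196.68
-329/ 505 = -0.65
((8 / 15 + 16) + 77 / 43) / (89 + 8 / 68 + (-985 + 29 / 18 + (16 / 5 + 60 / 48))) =-2411076 / 117082679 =-0.02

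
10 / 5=2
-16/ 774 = -0.02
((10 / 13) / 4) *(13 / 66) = 5 / 132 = 0.04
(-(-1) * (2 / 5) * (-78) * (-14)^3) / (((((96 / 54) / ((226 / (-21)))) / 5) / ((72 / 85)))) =-186574752 / 85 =-2194997.08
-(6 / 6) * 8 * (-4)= 32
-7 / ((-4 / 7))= 49 / 4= 12.25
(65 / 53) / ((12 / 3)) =65 / 212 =0.31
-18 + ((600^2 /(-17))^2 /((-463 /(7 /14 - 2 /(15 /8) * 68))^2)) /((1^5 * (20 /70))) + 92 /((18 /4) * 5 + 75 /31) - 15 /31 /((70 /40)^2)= 5523650130740681241226 /145393865294055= 37990943.56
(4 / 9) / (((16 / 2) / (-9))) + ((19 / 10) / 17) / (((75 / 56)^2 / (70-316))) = -5045263 / 318750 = -15.83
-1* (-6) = 6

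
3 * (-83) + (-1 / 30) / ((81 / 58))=-302564 / 1215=-249.02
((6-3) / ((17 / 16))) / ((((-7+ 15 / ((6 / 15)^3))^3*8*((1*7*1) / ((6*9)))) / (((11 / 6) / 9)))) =33792 / 716217714821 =0.00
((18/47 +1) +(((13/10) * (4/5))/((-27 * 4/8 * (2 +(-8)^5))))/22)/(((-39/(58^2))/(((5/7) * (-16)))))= 32736775257728/24012481185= 1363.32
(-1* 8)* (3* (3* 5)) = -360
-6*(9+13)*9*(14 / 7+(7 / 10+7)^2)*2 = -3640626 / 25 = -145625.04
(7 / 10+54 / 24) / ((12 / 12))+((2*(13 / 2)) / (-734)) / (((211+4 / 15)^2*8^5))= 3562726577473247 / 1207703924572160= 2.95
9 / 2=4.50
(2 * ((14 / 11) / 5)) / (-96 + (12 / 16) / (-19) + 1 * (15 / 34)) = -36176 / 6793215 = -0.01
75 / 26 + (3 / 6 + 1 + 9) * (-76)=-20673 / 26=-795.12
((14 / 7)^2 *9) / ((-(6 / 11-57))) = 44 / 69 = 0.64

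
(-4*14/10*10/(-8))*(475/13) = 255.77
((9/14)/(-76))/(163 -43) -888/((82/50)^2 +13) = -11810414709/208671680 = -56.60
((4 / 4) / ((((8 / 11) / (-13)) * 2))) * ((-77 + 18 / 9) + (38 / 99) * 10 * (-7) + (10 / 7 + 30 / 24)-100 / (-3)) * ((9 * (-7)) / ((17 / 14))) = -16612505 / 544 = -30537.69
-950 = -950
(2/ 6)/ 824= 1/ 2472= 0.00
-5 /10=-1 /2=-0.50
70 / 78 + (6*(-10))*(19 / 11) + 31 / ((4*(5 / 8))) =-193777 / 2145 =-90.34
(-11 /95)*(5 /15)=-11 /285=-0.04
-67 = -67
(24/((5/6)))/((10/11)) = 792/25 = 31.68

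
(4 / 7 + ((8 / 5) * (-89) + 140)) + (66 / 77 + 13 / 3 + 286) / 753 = -114001 / 79065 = -1.44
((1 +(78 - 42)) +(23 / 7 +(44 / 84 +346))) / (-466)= -8123 / 9786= -0.83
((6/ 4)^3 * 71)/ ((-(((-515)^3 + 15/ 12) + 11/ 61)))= 116937/ 66656346302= 0.00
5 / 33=0.15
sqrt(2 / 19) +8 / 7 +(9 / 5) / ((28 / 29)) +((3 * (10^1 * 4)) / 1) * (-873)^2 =sqrt(38) / 19 +12803767621 / 140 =91455483.33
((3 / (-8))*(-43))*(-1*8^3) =-8256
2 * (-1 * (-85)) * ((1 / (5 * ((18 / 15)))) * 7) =595 / 3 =198.33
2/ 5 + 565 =2827/ 5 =565.40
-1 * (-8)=8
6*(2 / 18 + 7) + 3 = 137 / 3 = 45.67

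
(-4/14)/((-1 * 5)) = 2/35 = 0.06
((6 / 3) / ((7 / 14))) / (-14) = -2 / 7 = -0.29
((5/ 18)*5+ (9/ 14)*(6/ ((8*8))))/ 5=5843/ 20160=0.29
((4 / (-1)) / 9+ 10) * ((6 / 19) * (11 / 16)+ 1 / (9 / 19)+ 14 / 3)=411467 / 6156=66.84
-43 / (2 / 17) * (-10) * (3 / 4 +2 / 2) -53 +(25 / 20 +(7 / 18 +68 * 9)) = 6956.89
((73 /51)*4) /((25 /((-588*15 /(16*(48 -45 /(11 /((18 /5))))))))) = -39347 /10370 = -3.79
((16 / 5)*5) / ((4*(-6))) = -2 / 3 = -0.67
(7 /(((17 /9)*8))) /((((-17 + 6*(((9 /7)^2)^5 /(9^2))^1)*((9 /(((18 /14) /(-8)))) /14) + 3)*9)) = 1977326743 /2587076507000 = 0.00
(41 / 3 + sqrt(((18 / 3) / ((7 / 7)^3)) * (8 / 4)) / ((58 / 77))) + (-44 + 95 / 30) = -163 / 6 + 77 * sqrt(3) / 29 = -22.57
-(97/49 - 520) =25383/49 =518.02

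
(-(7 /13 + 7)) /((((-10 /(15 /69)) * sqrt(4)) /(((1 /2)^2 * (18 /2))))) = 441 /2392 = 0.18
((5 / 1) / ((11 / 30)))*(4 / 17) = 600 / 187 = 3.21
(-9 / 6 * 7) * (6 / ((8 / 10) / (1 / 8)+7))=-315 / 67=-4.70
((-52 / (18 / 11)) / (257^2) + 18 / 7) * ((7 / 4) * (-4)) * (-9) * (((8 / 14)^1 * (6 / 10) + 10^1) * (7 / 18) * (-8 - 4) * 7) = -54217139648 / 990735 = -54724.16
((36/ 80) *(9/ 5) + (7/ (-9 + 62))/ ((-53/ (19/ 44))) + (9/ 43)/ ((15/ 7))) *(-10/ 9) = -60227911/ 59789565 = -1.01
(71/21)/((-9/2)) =-0.75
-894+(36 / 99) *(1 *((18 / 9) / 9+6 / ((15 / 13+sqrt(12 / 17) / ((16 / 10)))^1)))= -285527254 / 320265 - 5408 *sqrt(51) / 35585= -892.62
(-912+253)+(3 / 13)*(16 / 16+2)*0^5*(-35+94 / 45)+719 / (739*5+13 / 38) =-92511435 / 140423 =-658.81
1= 1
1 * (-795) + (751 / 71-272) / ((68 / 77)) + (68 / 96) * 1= -1090.31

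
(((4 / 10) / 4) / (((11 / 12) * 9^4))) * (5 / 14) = 1 / 168399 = 0.00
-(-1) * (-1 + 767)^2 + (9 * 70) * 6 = 590536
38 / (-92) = -19 / 46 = -0.41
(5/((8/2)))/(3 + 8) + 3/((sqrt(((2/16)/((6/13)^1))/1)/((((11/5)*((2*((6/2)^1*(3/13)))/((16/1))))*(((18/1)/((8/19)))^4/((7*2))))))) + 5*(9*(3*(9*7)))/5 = 74849/44 + 253945716057*sqrt(39)/6056960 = 263530.56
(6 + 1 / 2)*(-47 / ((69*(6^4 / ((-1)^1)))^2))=-611 / 15993303552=-0.00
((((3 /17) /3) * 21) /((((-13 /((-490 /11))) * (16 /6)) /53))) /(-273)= -38955 /126412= -0.31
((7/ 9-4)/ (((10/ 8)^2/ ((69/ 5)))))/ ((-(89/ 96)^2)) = 32784384/ 990125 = 33.11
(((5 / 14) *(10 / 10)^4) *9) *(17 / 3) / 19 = 255 / 266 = 0.96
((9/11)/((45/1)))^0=1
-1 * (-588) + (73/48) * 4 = 594.08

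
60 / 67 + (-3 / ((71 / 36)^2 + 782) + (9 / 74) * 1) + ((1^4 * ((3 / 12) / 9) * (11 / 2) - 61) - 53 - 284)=-72141365773135 / 181792348344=-396.83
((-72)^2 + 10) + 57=5251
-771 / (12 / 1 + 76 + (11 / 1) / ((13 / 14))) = -10023 / 1298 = -7.72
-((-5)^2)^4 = -390625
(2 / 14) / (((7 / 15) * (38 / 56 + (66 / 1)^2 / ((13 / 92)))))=780 / 78549121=0.00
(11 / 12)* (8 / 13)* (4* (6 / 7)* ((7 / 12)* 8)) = 352 / 39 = 9.03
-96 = -96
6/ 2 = 3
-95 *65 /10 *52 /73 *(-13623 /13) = 33648810 /73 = 460942.60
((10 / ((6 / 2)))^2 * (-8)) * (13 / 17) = -10400 / 153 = -67.97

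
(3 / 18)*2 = 1 / 3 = 0.33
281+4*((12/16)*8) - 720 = -415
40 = 40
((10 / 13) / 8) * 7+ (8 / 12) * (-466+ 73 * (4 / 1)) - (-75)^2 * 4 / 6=-200997 / 52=-3865.33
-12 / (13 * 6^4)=-0.00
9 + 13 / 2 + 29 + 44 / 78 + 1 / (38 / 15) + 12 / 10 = 172871 / 3705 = 46.66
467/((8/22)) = 5137/4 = 1284.25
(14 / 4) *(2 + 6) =28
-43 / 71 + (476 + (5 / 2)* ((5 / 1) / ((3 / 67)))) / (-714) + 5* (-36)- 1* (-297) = 35081275 / 304164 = 115.34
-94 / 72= -47 / 36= -1.31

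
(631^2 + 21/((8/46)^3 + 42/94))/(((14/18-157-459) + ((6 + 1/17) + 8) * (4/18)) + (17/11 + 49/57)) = -365755056890432/560005275085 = -653.13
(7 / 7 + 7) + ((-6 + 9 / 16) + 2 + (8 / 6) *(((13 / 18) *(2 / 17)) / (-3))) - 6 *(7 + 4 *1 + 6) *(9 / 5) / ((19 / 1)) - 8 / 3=-16336361 / 2093040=-7.81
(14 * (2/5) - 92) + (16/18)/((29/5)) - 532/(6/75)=-8790802/1305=-6736.25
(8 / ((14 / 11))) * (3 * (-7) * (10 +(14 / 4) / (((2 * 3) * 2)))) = -2717 / 2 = -1358.50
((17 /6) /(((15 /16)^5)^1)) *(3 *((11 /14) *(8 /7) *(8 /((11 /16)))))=4563402752 /37209375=122.64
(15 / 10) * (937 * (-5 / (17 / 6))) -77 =-43474 / 17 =-2557.29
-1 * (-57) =57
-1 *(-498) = 498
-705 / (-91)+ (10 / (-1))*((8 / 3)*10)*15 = -363295 / 91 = -3992.25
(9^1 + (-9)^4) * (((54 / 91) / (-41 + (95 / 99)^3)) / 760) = -17212133961 / 134602248872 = -0.13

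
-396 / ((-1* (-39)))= -132 / 13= -10.15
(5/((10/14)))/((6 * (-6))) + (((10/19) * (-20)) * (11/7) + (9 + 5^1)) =-13099/4788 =-2.74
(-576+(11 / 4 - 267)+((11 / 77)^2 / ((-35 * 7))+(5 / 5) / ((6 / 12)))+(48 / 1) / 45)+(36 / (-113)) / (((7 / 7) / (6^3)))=-14748535219 / 16278780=-906.00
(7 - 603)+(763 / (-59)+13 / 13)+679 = 4193 / 59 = 71.07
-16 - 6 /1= -22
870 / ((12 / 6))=435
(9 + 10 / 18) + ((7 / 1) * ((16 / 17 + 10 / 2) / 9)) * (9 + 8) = 793 / 9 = 88.11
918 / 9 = 102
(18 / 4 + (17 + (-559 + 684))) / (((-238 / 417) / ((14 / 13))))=-122181 / 442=-276.43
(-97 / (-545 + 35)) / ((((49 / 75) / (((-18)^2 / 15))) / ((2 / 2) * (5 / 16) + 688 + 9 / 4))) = 28937331 / 6664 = 4342.34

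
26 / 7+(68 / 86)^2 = 56166 / 12943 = 4.34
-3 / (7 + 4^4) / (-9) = 1 / 789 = 0.00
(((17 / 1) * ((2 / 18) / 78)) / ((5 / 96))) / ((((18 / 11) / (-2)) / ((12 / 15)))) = -11968 / 26325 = -0.45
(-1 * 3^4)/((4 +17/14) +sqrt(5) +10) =-241542/44389 +15876 * sqrt(5)/44389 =-4.64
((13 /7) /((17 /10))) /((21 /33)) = 1430 /833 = 1.72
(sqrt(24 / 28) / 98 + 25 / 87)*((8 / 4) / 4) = 0.15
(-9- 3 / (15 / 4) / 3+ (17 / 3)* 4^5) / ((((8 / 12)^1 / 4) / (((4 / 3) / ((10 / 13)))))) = 1506284 / 25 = 60251.36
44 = 44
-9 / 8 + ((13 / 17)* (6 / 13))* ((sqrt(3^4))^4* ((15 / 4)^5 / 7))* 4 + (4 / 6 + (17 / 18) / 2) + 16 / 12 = 134521187813 / 137088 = 981276.17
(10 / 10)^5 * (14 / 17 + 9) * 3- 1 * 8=365 / 17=21.47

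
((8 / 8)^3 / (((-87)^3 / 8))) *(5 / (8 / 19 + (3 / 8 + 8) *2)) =-608 / 171869283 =-0.00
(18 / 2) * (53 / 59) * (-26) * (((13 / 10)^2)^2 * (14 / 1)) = -1239747327 / 147500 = -8405.07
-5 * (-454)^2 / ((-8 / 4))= 515290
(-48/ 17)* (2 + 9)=-528/ 17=-31.06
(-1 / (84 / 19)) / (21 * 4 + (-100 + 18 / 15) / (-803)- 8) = -4015 / 1351224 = -0.00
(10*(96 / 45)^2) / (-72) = -256 / 405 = -0.63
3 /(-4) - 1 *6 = -6.75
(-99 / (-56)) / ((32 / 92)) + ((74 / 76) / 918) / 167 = 3316242883 / 652470336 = 5.08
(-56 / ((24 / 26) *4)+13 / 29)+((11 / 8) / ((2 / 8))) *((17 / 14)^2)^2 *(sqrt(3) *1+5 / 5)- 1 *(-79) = 918731 *sqrt(3) / 76832+509612557 / 6684384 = 96.95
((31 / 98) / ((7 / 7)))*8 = 124 / 49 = 2.53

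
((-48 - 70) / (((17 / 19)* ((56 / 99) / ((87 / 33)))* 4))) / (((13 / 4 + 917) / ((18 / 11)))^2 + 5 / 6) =-3510972 / 7226056397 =-0.00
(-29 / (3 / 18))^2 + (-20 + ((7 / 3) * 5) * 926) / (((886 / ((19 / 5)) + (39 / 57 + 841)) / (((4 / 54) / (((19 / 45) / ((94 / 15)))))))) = 8350043272 / 275697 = 30287.03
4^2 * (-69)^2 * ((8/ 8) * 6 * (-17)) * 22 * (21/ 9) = -398857536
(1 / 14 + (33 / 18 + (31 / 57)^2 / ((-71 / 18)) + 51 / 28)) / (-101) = -7861055 / 217453404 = -0.04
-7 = -7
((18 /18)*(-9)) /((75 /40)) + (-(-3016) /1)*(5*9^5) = 4452294576 /5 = 890458915.20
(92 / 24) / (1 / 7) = 161 / 6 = 26.83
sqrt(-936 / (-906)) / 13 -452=-452+2*sqrt(5889) / 1963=-451.92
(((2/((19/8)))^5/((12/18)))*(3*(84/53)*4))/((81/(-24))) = -469762048/131233247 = -3.58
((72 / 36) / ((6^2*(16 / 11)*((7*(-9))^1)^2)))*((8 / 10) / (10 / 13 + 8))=143 / 162887760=0.00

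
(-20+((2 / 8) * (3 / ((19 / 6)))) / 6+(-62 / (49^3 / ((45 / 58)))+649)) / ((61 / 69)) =11254508616363 / 15817202156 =711.54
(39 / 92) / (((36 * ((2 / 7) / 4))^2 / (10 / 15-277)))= -528073 / 29808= -17.72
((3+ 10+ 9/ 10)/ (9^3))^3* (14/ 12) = 18799333/ 2324522934000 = 0.00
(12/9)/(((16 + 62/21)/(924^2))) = 11952864/199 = 60064.64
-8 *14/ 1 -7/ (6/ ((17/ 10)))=-6839/ 60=-113.98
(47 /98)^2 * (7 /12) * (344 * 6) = 276.93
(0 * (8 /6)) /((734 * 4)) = 0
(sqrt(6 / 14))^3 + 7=7.28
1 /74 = 0.01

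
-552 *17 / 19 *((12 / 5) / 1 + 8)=-487968 / 95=-5136.51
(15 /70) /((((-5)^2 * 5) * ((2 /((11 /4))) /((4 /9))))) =11 /10500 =0.00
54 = 54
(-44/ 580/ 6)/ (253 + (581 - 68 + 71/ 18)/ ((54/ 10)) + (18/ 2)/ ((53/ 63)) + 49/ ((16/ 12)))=-94446/ 2959382575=-0.00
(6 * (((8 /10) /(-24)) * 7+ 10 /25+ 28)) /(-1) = -169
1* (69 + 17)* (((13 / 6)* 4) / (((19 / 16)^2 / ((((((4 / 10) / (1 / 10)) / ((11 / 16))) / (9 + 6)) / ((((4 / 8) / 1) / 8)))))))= 586153984 / 178695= 3280.19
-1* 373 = -373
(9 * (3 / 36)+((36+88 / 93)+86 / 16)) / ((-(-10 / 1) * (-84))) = -6409 / 124992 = -0.05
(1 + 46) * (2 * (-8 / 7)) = -752 / 7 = -107.43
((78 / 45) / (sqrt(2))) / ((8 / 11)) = 143 * sqrt(2) / 120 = 1.69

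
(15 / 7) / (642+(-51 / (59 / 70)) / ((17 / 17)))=295 / 80052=0.00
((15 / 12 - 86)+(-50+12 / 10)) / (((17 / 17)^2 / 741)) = -1979211 / 20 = -98960.55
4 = 4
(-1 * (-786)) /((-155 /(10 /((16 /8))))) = -25.35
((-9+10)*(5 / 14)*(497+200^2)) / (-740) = -40497 / 2072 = -19.54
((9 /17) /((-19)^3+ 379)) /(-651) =1 /7968240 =0.00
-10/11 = -0.91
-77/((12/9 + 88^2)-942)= -231/20410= -0.01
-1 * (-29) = 29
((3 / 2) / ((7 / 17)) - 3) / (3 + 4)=9 / 98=0.09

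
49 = 49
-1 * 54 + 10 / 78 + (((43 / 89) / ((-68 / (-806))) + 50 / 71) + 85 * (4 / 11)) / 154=-761215519853 / 14194015836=-53.63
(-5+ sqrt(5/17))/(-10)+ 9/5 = 23/10 - sqrt(85)/170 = 2.25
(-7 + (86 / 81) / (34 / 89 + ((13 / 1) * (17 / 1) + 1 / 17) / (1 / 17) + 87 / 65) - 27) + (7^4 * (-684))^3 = -7803487266677445754098063064 / 1761748623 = -4429398817062362338.00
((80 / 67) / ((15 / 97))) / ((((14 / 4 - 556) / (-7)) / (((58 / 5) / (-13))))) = -1260224 / 14436825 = -0.09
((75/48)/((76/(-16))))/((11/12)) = -75/209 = -0.36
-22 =-22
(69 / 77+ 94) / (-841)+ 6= 381235 / 64757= 5.89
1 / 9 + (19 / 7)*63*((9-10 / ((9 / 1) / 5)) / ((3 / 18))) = 3534.11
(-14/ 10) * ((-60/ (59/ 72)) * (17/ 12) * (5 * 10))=428400/ 59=7261.02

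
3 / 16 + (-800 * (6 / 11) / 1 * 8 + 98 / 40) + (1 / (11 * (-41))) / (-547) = -68843690853 / 19735760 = -3488.27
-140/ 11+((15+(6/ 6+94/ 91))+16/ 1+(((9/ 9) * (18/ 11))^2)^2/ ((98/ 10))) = 196200782/ 9326317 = 21.04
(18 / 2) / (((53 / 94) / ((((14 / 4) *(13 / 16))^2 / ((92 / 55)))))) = 192657465 / 2496512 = 77.17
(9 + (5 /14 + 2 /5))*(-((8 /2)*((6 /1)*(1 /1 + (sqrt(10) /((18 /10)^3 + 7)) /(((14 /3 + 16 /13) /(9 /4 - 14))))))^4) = -37546923676995084688341381 /4630936314486682240 + 27406414938417355035*sqrt(10) /10983598815938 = -217291.84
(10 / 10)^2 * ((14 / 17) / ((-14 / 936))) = -936 / 17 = -55.06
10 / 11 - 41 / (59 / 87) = -38647 / 649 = -59.55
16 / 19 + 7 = 7.84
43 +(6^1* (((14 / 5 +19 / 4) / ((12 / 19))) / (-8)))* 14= -13203 / 160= -82.52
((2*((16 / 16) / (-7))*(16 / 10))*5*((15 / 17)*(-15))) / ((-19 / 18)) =-64800 / 2261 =-28.66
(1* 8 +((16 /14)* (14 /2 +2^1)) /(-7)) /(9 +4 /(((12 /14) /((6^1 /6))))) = 0.48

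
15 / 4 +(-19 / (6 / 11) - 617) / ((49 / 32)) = -248099 / 588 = -421.94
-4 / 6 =-2 / 3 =-0.67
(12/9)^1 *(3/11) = 4/11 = 0.36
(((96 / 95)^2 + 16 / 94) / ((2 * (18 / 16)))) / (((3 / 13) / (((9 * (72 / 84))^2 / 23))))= 2838056832 / 478045225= 5.94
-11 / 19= -0.58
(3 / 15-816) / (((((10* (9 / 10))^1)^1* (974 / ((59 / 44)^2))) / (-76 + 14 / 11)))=1945262863 / 155567280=12.50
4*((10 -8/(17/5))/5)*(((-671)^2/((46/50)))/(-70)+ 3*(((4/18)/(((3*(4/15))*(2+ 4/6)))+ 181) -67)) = -222661959/5474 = -40676.28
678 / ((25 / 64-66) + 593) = 14464 / 11251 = 1.29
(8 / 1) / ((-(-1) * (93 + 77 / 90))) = 720 / 8447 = 0.09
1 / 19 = 0.05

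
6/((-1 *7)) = -6/7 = -0.86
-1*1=-1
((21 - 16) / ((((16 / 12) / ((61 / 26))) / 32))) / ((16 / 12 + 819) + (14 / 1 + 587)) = 2745 / 13858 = 0.20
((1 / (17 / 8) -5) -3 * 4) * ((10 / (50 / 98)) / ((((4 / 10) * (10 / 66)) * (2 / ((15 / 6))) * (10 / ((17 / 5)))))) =-454377 / 200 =-2271.88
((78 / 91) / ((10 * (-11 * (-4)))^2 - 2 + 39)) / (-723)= -0.00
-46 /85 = -0.54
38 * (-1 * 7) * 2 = -532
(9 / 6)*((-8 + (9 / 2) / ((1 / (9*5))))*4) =1167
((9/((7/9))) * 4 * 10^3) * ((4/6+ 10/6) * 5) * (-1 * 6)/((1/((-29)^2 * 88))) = -239785920000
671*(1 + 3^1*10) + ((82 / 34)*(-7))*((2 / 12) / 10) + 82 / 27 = 190978477 / 9180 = 20803.76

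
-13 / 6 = -2.17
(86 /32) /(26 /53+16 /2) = 2279 /7200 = 0.32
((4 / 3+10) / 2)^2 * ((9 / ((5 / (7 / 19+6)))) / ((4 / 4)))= 34969 / 95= 368.09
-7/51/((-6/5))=35/306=0.11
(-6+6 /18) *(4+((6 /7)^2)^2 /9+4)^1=-328984 /7203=-45.67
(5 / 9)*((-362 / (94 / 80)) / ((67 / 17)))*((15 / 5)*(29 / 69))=-35693200 / 651843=-54.76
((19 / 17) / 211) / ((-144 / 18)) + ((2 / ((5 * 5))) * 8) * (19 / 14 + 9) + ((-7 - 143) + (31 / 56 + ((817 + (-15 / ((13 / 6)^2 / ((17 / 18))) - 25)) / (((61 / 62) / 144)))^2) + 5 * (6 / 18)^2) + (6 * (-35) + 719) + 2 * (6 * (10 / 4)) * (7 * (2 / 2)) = 1601246471463922559337221 / 120081197359305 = 13334697743.50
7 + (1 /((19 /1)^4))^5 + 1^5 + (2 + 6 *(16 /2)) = 2180218460537665575214624859 /37589973457545958193355601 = 58.00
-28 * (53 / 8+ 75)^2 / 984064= -0.19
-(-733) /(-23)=-733 /23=-31.87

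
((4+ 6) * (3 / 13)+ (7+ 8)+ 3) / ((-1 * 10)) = -132 / 65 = -2.03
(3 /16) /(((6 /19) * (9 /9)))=19 /32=0.59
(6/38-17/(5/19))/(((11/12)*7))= -73464/7315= -10.04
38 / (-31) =-38 / 31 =-1.23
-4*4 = -16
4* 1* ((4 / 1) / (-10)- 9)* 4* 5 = -752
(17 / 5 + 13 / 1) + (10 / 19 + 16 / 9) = 15992 / 855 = 18.70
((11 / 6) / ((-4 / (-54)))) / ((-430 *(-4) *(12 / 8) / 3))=99 / 3440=0.03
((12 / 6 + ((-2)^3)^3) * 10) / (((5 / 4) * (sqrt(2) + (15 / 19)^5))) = 7671573726750000 / 11685482124977 - 25014750331828080 * sqrt(2) / 11685482124977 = -2370.86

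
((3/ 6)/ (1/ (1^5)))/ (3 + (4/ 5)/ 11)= 55/ 338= 0.16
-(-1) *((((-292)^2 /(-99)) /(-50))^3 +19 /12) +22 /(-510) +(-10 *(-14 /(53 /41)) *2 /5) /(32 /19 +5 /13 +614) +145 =14570687528100225265981 /2771502814717312500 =5257.32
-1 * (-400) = 400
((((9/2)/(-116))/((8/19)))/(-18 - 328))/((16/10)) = 855/5137408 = 0.00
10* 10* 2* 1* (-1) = -200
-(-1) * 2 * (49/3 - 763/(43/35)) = -156016/129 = -1209.43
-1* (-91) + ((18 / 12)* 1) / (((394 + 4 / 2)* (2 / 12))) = 4005 / 44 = 91.02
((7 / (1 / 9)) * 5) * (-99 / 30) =-1039.50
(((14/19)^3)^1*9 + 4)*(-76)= -208528/361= -577.64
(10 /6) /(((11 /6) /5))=50 /11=4.55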